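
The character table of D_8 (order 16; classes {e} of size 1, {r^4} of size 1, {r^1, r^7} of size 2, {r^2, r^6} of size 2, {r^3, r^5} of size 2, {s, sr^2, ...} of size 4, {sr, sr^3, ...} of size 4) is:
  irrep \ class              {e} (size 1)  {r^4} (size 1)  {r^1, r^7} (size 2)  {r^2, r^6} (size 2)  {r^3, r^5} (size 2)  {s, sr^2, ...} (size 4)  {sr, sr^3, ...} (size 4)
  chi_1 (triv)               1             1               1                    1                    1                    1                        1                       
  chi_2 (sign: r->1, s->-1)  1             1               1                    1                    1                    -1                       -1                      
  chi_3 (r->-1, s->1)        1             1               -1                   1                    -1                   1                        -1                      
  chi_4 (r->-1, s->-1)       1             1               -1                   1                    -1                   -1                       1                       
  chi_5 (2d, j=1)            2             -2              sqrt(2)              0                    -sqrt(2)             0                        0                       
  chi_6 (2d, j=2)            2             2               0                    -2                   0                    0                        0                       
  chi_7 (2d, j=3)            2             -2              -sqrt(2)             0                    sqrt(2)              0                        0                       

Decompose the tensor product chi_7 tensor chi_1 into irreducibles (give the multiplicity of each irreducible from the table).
chi_7 tensor chi_1 = chi_7 (all other irreducibles have multiplicity 0).

Derivation: The character of a tensor product is the pointwise product (chi_7 * chi_1)(C) = chi_7(C) * chi_1(C):
  {e}: (2)*(1), {r^4}: (-2)*(1), {r^1, r^7}: (-sqrt(2))*(1), {r^2, r^6}: (0)*(1), {r^3, r^5}: (sqrt(2))*(1), {s, sr^2, ...}: (0)*(1), {sr, sr^3, ...}: (0)*(1)
so (chi_7 * chi_1) takes values
  {e} -> 2, {r^4} -> -2, {r^1, r^7} -> -sqrt(2), {r^2, r^6} -> 0, {r^3, r^5} -> sqrt(2), {s, sr^2, ...} -> 0, {sr, sr^3, ...} -> 0.
Now take the inner product of this character with each irreducible chi from the table, <chi_7*chi_1, chi> = (1/16) sum_C |C| (chi_7*chi_1)(C) conj(chi(C)):
  <chi_7*chi_1, chi_1> = (1/16)[1*(2)*conj(1) + 1*(-2)*conj(1) + 2*(-sqrt(2))*conj(1) + 2*(0)*conj(1) + 2*(sqrt(2))*conj(1) + 4*(0)*conj(1) + 4*(0)*conj(1)]
      = (1/16)[(2) + (-2) + (-2*sqrt(2)) + (0) + (2*sqrt(2)) + (0) + (0)] = 0/16 = 0
  <chi_7*chi_1, chi_2> = (1/16)[1*(2)*conj(1) + 1*(-2)*conj(1) + 2*(-sqrt(2))*conj(1) + 2*(0)*conj(1) + 2*(sqrt(2))*conj(1) + 4*(0)*conj(-1) + 4*(0)*conj(-1)]
      = (1/16)[(2) + (-2) + (-2*sqrt(2)) + (0) + (2*sqrt(2)) + (0) + (0)] = 0/16 = 0
  <chi_7*chi_1, chi_3> = (1/16)[1*(2)*conj(1) + 1*(-2)*conj(1) + 2*(-sqrt(2))*conj(-1) + 2*(0)*conj(1) + 2*(sqrt(2))*conj(-1) + 4*(0)*conj(1) + 4*(0)*conj(-1)]
      = (1/16)[(2) + (-2) + (2*sqrt(2)) + (0) + (-2*sqrt(2)) + (0) + (0)] = 0/16 = 0
  <chi_7*chi_1, chi_4> = (1/16)[1*(2)*conj(1) + 1*(-2)*conj(1) + 2*(-sqrt(2))*conj(-1) + 2*(0)*conj(1) + 2*(sqrt(2))*conj(-1) + 4*(0)*conj(-1) + 4*(0)*conj(1)]
      = (1/16)[(2) + (-2) + (2*sqrt(2)) + (0) + (-2*sqrt(2)) + (0) + (0)] = 0/16 = 0
  <chi_7*chi_1, chi_5> = (1/16)[1*(2)*conj(2) + 1*(-2)*conj(-2) + 2*(-sqrt(2))*conj(sqrt(2)) + 2*(0)*conj(0) + 2*(sqrt(2))*conj(-sqrt(2)) + 4*(0)*conj(0) + 4*(0)*conj(0)]
      = (1/16)[(4) + (4) + (-4) + (0) + (-4) + (0) + (0)] = 0/16 = 0
  <chi_7*chi_1, chi_6> = (1/16)[1*(2)*conj(2) + 1*(-2)*conj(2) + 2*(-sqrt(2))*conj(0) + 2*(0)*conj(-2) + 2*(sqrt(2))*conj(0) + 4*(0)*conj(0) + 4*(0)*conj(0)]
      = (1/16)[(4) + (-4) + (0) + (0) + (0) + (0) + (0)] = 0/16 = 0
  <chi_7*chi_1, chi_7> = (1/16)[1*(2)*conj(2) + 1*(-2)*conj(-2) + 2*(-sqrt(2))*conj(-sqrt(2)) + 2*(0)*conj(0) + 2*(sqrt(2))*conj(sqrt(2)) + 4*(0)*conj(0) + 4*(0)*conj(0)]
      = (1/16)[(4) + (4) + (4) + (0) + (4) + (0) + (0)] = 16/16 = 1
Hence the multiplicities are chi_7: 1. Dimension check: dim(chi_7)*dim(chi_1) = 2*1 = 2 and sum (mult * dim) = 1*2 = 2.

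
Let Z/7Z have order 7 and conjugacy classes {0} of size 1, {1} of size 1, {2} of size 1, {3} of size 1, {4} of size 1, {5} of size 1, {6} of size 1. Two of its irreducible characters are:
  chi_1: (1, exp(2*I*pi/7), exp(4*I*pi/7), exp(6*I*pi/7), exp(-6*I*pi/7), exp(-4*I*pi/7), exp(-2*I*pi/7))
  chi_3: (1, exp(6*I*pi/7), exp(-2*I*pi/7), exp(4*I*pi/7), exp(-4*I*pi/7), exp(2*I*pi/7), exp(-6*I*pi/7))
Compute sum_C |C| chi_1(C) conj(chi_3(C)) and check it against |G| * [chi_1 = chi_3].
Sum = 0; so <chi_1, chi_3> = 0 (distinct irreducibles are orthogonal).

Compute term by term over conjugacy classes (|C| * chi_1(C) * conj(chi_3(C))):
  1*(1)*conj(1) + 1*(exp(2*I*pi/7))*conj(exp(6*I*pi/7)) + 1*(exp(4*I*pi/7))*conj(exp(-2*I*pi/7)) + 1*(exp(6*I*pi/7))*conj(exp(4*I*pi/7)) + 1*(exp(-6*I*pi/7))*conj(exp(-4*I*pi/7)) + 1*(exp(-4*I*pi/7))*conj(exp(2*I*pi/7)) + 1*(exp(-2*I*pi/7))*conj(exp(-6*I*pi/7))
  = (1) + (exp(-4*I*pi/7)) + (exp(6*I*pi/7)) + (exp(2*I*pi/7)) + (exp(-2*I*pi/7)) + (exp(-6*I*pi/7)) + (exp(4*I*pi/7))
  = 0.
(Exp terms are combined using exp(i*s)*conj(exp(i*t)) = exp(i*(s-t)), and sums of them are collapsed using the identity that for every m > 1 the m distinct m-th roots of unity sum to 0, e.g. 1 + exp(2*I*pi/3) + exp(-2*I*pi/3) = 0.)
Dividing by |G| = 7 gives 0/7 = 0, matching the row-orthogonality relation <chi_1, chi_3> = [chi_1 = chi_3].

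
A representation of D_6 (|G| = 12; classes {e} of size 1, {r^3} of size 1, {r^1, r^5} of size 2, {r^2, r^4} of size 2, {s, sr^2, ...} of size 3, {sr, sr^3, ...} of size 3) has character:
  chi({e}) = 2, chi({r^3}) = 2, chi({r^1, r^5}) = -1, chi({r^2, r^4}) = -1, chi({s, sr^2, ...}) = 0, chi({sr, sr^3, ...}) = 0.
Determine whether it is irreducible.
Irreducible: <chi, chi> = 1.

Explanation: <chi, chi> = (1/|G|) sum_C |C| * |chi(C)|^2 = (1/12)[1*|2|^2 + 1*|2|^2 + 2*|-1|^2 + 2*|-1|^2 + 3*|0|^2 + 3*|0|^2]
  = (1/12)[(4) + (4) + (2) + (2) + (0) + (0)] = 12/12 = 1.
A character is irreducible iff <chi, chi> = 1, so this representation is irreducible.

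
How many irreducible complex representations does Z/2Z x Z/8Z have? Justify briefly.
16

Reasoning: The number of irreducible complex representations of a finite group equals its number of conjugacy classes. Z/2Z x Z/8Z is abelian of order 16, so every element is its own conjugacy class: 16 classes, so Z/2Z x Z/8Z (order 16) has exactly 16 irreducible complex representations.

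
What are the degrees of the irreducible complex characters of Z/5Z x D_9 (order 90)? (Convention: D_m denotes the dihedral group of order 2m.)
Dimensions: 1, 1, 1, 1, 1, 1, 1, 1, 1, 1, 2, 2, 2, 2, 2, 2, 2, 2, 2, 2, 2, 2, 2, 2, 2, 2, 2, 2, 2, 2

Justification: There are 30 irreducibles (= number of conjugacy classes). Their dimensions d_i satisfy sum d_i^2 = |G| = 90: 1 + 1 + 1 + 1 + 1 + 1 + 1 + 1 + 1 + 1 + 4 + 4 + 4 + 4 + 4 + 4 + 4 + 4 + 4 + 4 + 4 + 4 + 4 + 4 + 4 + 4 + 4 + 4 + 4 + 4 = 90. (For the product with Z/5Z: each of the 5 1-dim characters of Z/5Z tensors with each irrep of D_9, giving 5 copies of each D_9-dimension.)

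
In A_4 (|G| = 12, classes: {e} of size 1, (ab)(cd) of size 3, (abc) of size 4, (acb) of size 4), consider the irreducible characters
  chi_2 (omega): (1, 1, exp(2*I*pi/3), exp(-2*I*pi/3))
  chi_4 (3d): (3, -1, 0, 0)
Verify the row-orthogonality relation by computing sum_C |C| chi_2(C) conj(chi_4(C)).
Sum = 0; so <chi_2, chi_4> = 0 (distinct irreducibles are orthogonal).

Explanation: Compute term by term over conjugacy classes (|C| * chi_2(C) * conj(chi_4(C))):
  1*(1)*conj(3) + 3*(1)*conj(-1) + 4*(exp(2*I*pi/3))*conj(0) + 4*(exp(-2*I*pi/3))*conj(0)
  = (3) + (-3) + (0) + (0)
  = 0.
(Exp terms are combined using exp(i*s)*conj(exp(i*t)) = exp(i*(s-t)), and sums of them are collapsed using the identity that for every m > 1 the m distinct m-th roots of unity sum to 0, e.g. 1 + exp(2*I*pi/3) + exp(-2*I*pi/3) = 0.)
Dividing by |G| = 12 gives 0/12 = 0, matching the row-orthogonality relation <chi_2, chi_4> = [chi_2 = chi_4].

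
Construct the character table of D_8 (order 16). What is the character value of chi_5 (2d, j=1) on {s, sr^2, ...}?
Conjugacy classes: {e} of size 1, {r^4} of size 1, {r^1, r^7} of size 2, {r^2, r^6} of size 2, {r^3, r^5} of size 2, {s, sr^2, ...} of size 4, {sr, sr^3, ...} of size 4.
Character table:
  irrep \ class              {e} (size 1)  {r^4} (size 1)  {r^1, r^7} (size 2)  {r^2, r^6} (size 2)  {r^3, r^5} (size 2)  {s, sr^2, ...} (size 4)  {sr, sr^3, ...} (size 4)
  chi_1 (triv)               1             1               1                    1                    1                    1                        1                       
  chi_2 (sign: r->1, s->-1)  1             1               1                    1                    1                    -1                       -1                      
  chi_3 (r->-1, s->1)        1             1               -1                   1                    -1                   1                        -1                      
  chi_4 (r->-1, s->-1)       1             1               -1                   1                    -1                   -1                       1                       
  chi_5 (2d, j=1)            2             -2              sqrt(2)              0                    -sqrt(2)             0                        0                       
  chi_6 (2d, j=2)            2             2               0                    -2                   0                    0                        0                       
  chi_7 (2d, j=3)            2             -2              -sqrt(2)             0                    sqrt(2)              0                        0                       

Spot check: chi_5 (2d, j=1) on {s, sr^2, ...} = 0.

D_8 has order 2*8 = 16 with 7 conjugacy classes, hence 7 irreducibles. Sum of squared dims 1 + 1 + 1 + 1 + 4 + 4 + 4 = 16 = |G|. Linear characters come from the abelianisation; the 2-dimensional irreps have character r^k -> 2*cos(2*pi*j*k/8), reflections -> 0.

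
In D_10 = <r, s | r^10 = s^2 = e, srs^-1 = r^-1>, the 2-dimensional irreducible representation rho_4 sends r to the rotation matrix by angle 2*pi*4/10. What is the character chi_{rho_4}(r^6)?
chi_{rho_4}(r^6) = 2*cos(2*pi*4*6/10) = -sqrt(5)/2 - 1/2

Justification: rho_4(r^6) is rotation by angle 2*pi*4*6/10, whose trace is 2*cos(2*pi*4*6/10) = -sqrt(5)/2 - 1/2.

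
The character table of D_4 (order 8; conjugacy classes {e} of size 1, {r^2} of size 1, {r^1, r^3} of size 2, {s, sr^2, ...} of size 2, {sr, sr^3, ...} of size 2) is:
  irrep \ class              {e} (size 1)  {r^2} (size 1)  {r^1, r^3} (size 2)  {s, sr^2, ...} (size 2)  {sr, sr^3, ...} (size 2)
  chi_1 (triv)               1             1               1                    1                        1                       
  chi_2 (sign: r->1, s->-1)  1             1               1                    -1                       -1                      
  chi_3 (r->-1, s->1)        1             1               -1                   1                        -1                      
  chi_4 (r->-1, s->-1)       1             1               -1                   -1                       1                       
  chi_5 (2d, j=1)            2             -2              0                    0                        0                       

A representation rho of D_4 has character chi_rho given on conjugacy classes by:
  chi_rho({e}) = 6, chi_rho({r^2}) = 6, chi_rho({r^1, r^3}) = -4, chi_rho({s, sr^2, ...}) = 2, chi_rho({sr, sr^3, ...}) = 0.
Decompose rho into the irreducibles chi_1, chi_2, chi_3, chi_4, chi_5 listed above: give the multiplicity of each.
Multiplicities: chi_1: 1, chi_2: 0, chi_3: 3, chi_4: 2, chi_5: 0.

Why: Use <chi_rho, chi> = (1/|G|) sum_C |C| * chi_rho(C) * conj(chi(C)) with |G| = 8 for each irreducible chi in the table:
  <chi_rho, chi_1> = (1/8)[1*(6)*conj(1) + 1*(6)*conj(1) + 2*(-4)*conj(1) + 2*(2)*conj(1) + 2*(0)*conj(1)]
      = (1/8)[(6) + (6) + (-8) + (4) + (0)] = 8/8 = 1
  <chi_rho, chi_2> = (1/8)[1*(6)*conj(1) + 1*(6)*conj(1) + 2*(-4)*conj(1) + 2*(2)*conj(-1) + 2*(0)*conj(-1)]
      = (1/8)[(6) + (6) + (-8) + (-4) + (0)] = 0/8 = 0
  <chi_rho, chi_3> = (1/8)[1*(6)*conj(1) + 1*(6)*conj(1) + 2*(-4)*conj(-1) + 2*(2)*conj(1) + 2*(0)*conj(-1)]
      = (1/8)[(6) + (6) + (8) + (4) + (0)] = 24/8 = 3
  <chi_rho, chi_4> = (1/8)[1*(6)*conj(1) + 1*(6)*conj(1) + 2*(-4)*conj(-1) + 2*(2)*conj(-1) + 2*(0)*conj(1)]
      = (1/8)[(6) + (6) + (8) + (-4) + (0)] = 16/8 = 2
  <chi_rho, chi_5> = (1/8)[1*(6)*conj(2) + 1*(6)*conj(-2) + 2*(-4)*conj(0) + 2*(2)*conj(0) + 2*(0)*conj(0)]
      = (1/8)[(12) + (-12) + (0) + (0) + (0)] = 0/8 = 0
Dimension check: dim(rho) = sum (mult * dim) = 1*1 + 0*1 + 3*1 + 2*1 + 0*2 = 6 = chi_rho(e) = 6.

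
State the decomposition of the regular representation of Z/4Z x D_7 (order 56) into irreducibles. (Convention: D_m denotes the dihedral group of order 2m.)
Each irreducible V_i of dimension d_i appears with multiplicity d_i, i.e. rho_reg = (direct sum over all irreducibles V_i) d_i V_i. The irreducible dimensions for Z/4Z x D_7 are 1, 1, 1, 1, 1, 1, 1, 1, 2, 2, 2, 2, 2, 2, 2, 2, 2, 2, 2, 2: 8 irreducibles of dimension 1, each with multiplicity 1; 12 irreducibles of dimension 2, each with multiplicity 2. Total dimension 8*1*1 + 12*2*2 = 56 = |G|.

Working: General theorem: in the regular representation of a finite group G, each irreducible appears with multiplicity equal to its dimension. Check: dim(rho_reg) = sum d_i^2 = 1 + 1 + 1 + 1 + 1 + 1 + 1 + 1 + 4 + 4 + 4 + 4 + 4 + 4 + 4 + 4 + 4 + 4 + 4 + 4 = 56 = |G|.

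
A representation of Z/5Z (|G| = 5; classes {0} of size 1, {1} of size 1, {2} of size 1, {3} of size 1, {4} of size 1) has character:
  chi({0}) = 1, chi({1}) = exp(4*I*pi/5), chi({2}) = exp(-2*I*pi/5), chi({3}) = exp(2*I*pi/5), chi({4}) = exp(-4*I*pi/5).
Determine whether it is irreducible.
Irreducible: <chi, chi> = 1.

Explanation: <chi, chi> = (1/|G|) sum_C |C| * |chi(C)|^2 = (1/5)[1*|1|^2 + 1*|exp(4*I*pi/5)|^2 + 1*|exp(-2*I*pi/5)|^2 + 1*|exp(2*I*pi/5)|^2 + 1*|exp(-4*I*pi/5)|^2]
  = (1/5)[(1) + (1) + (1) + (1) + (1)] = 5/5 = 1.
(Exp terms are combined using exp(i*s)*conj(exp(i*t)) = exp(i*(s-t)), and sums of them are collapsed using the identity that for every m > 1 the m distinct m-th roots of unity sum to 0, e.g. 1 + exp(2*I*pi/3) + exp(-2*I*pi/3) = 0.)
A character is irreducible iff <chi, chi> = 1, so this representation is irreducible.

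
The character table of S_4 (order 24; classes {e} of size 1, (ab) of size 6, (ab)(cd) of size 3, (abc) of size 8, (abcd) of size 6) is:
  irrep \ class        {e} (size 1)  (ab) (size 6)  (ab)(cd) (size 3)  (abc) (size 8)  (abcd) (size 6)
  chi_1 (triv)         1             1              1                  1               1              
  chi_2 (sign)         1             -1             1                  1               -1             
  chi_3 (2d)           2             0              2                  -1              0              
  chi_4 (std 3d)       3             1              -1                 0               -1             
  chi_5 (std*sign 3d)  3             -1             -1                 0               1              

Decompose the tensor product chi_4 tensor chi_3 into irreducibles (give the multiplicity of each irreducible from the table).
chi_4 tensor chi_3 = chi_4 + chi_5 (all other irreducibles have multiplicity 0).

Why: The character of a tensor product is the pointwise product (chi_4 * chi_3)(C) = chi_4(C) * chi_3(C):
  {e}: (3)*(2), (ab): (1)*(0), (ab)(cd): (-1)*(2), (abc): (0)*(-1), (abcd): (-1)*(0)
so (chi_4 * chi_3) takes values
  {e} -> 6, (ab) -> 0, (ab)(cd) -> -2, (abc) -> 0, (abcd) -> 0.
Now take the inner product of this character with each irreducible chi from the table, <chi_4*chi_3, chi> = (1/24) sum_C |C| (chi_4*chi_3)(C) conj(chi(C)):
  <chi_4*chi_3, chi_1> = (1/24)[1*(6)*conj(1) + 6*(0)*conj(1) + 3*(-2)*conj(1) + 8*(0)*conj(1) + 6*(0)*conj(1)]
      = (1/24)[(6) + (0) + (-6) + (0) + (0)] = 0/24 = 0
  <chi_4*chi_3, chi_2> = (1/24)[1*(6)*conj(1) + 6*(0)*conj(-1) + 3*(-2)*conj(1) + 8*(0)*conj(1) + 6*(0)*conj(-1)]
      = (1/24)[(6) + (0) + (-6) + (0) + (0)] = 0/24 = 0
  <chi_4*chi_3, chi_3> = (1/24)[1*(6)*conj(2) + 6*(0)*conj(0) + 3*(-2)*conj(2) + 8*(0)*conj(-1) + 6*(0)*conj(0)]
      = (1/24)[(12) + (0) + (-12) + (0) + (0)] = 0/24 = 0
  <chi_4*chi_3, chi_4> = (1/24)[1*(6)*conj(3) + 6*(0)*conj(1) + 3*(-2)*conj(-1) + 8*(0)*conj(0) + 6*(0)*conj(-1)]
      = (1/24)[(18) + (0) + (6) + (0) + (0)] = 24/24 = 1
  <chi_4*chi_3, chi_5> = (1/24)[1*(6)*conj(3) + 6*(0)*conj(-1) + 3*(-2)*conj(-1) + 8*(0)*conj(0) + 6*(0)*conj(1)]
      = (1/24)[(18) + (0) + (6) + (0) + (0)] = 24/24 = 1
Hence the multiplicities are chi_4: 1, chi_5: 1. Dimension check: dim(chi_4)*dim(chi_3) = 3*2 = 6 and sum (mult * dim) = 1*3 + 1*3 = 6.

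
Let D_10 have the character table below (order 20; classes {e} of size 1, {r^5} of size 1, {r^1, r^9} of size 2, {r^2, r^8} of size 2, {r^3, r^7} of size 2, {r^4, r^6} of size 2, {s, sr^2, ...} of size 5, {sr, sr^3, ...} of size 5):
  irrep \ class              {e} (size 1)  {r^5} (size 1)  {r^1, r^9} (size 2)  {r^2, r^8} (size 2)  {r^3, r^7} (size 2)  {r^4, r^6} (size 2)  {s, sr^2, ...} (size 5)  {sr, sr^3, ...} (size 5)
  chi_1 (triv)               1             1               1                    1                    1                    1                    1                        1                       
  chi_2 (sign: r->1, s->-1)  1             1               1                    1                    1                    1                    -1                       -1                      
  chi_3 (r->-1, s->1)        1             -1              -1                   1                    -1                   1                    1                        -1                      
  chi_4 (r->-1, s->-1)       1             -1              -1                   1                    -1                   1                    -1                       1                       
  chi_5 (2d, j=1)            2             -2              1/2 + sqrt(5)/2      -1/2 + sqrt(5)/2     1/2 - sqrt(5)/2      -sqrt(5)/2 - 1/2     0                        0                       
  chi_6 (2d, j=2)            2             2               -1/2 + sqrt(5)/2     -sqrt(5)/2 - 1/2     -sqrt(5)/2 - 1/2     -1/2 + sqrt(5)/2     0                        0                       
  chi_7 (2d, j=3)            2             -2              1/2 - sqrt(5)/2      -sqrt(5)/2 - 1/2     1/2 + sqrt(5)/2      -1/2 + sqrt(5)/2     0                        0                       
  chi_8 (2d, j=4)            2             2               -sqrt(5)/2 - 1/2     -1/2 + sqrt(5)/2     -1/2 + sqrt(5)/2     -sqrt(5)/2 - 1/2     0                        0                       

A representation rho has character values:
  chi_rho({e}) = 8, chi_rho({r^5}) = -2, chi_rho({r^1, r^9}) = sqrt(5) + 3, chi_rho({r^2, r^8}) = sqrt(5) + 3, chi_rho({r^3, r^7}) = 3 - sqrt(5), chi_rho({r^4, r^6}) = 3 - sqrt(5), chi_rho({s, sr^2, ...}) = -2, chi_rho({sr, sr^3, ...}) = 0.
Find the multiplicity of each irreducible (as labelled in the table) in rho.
Multiplicities: chi_1: 1, chi_2: 2, chi_3: 0, chi_4: 1, chi_5: 2, chi_6: 0, chi_7: 0, chi_8: 0.

Proof sketch: Use <chi_rho, chi> = (1/|G|) sum_C |C| * chi_rho(C) * conj(chi(C)) with |G| = 20 for each irreducible chi in the table:
  <chi_rho, chi_1> = (1/20)[1*(8)*conj(1) + 1*(-2)*conj(1) + 2*(sqrt(5) + 3)*conj(1) + 2*(sqrt(5) + 3)*conj(1) + 2*(3 - sqrt(5))*conj(1) + 2*(3 - sqrt(5))*conj(1) + 5*(-2)*conj(1) + 5*(0)*conj(1)]
      = (1/20)[(8) + (-2) + (2*sqrt(5) + 6) + (2*sqrt(5) + 6) + (6 - 2*sqrt(5)) + (6 - 2*sqrt(5)) + (-10) + (0)] = 20/20 = 1
  <chi_rho, chi_2> = (1/20)[1*(8)*conj(1) + 1*(-2)*conj(1) + 2*(sqrt(5) + 3)*conj(1) + 2*(sqrt(5) + 3)*conj(1) + 2*(3 - sqrt(5))*conj(1) + 2*(3 - sqrt(5))*conj(1) + 5*(-2)*conj(-1) + 5*(0)*conj(-1)]
      = (1/20)[(8) + (-2) + (2*sqrt(5) + 6) + (2*sqrt(5) + 6) + (6 - 2*sqrt(5)) + (6 - 2*sqrt(5)) + (10) + (0)] = 40/20 = 2
  <chi_rho, chi_3> = (1/20)[1*(8)*conj(1) + 1*(-2)*conj(-1) + 2*(sqrt(5) + 3)*conj(-1) + 2*(sqrt(5) + 3)*conj(1) + 2*(3 - sqrt(5))*conj(-1) + 2*(3 - sqrt(5))*conj(1) + 5*(-2)*conj(1) + 5*(0)*conj(-1)]
      = (1/20)[(8) + (2) + (-6 - 2*sqrt(5)) + (2*sqrt(5) + 6) + (-6 + 2*sqrt(5)) + (6 - 2*sqrt(5)) + (-10) + (0)] = 0/20 = 0
  <chi_rho, chi_4> = (1/20)[1*(8)*conj(1) + 1*(-2)*conj(-1) + 2*(sqrt(5) + 3)*conj(-1) + 2*(sqrt(5) + 3)*conj(1) + 2*(3 - sqrt(5))*conj(-1) + 2*(3 - sqrt(5))*conj(1) + 5*(-2)*conj(-1) + 5*(0)*conj(1)]
      = (1/20)[(8) + (2) + (-6 - 2*sqrt(5)) + (2*sqrt(5) + 6) + (-6 + 2*sqrt(5)) + (6 - 2*sqrt(5)) + (10) + (0)] = 20/20 = 1
  <chi_rho, chi_5> = (1/20)[1*(8)*conj(2) + 1*(-2)*conj(-2) + 2*(sqrt(5) + 3)*conj(1/2 + sqrt(5)/2) + 2*(sqrt(5) + 3)*conj(-1/2 + sqrt(5)/2) + 2*(3 - sqrt(5))*conj(1/2 - sqrt(5)/2) + 2*(3 - sqrt(5))*conj(-sqrt(5)/2 - 1/2) + 5*(-2)*conj(0) + 5*(0)*conj(0)]
      = (1/20)[(16) + (4) + (8 + 4*sqrt(5)) + (2 + 2*sqrt(5)) + (8 - 4*sqrt(5)) + (2 - 2*sqrt(5)) + (0) + (0)] = 40/20 = 2
  <chi_rho, chi_6> = (1/20)[1*(8)*conj(2) + 1*(-2)*conj(2) + 2*(sqrt(5) + 3)*conj(-1/2 + sqrt(5)/2) + 2*(sqrt(5) + 3)*conj(-sqrt(5)/2 - 1/2) + 2*(3 - sqrt(5))*conj(-sqrt(5)/2 - 1/2) + 2*(3 - sqrt(5))*conj(-1/2 + sqrt(5)/2) + 5*(-2)*conj(0) + 5*(0)*conj(0)]
      = (1/20)[(16) + (-4) + (2 + 2*sqrt(5)) + (-4*sqrt(5) - 8) + (2 - 2*sqrt(5)) + (-8 + 4*sqrt(5)) + (0) + (0)] = 0/20 = 0
  <chi_rho, chi_7> = (1/20)[1*(8)*conj(2) + 1*(-2)*conj(-2) + 2*(sqrt(5) + 3)*conj(1/2 - sqrt(5)/2) + 2*(sqrt(5) + 3)*conj(-sqrt(5)/2 - 1/2) + 2*(3 - sqrt(5))*conj(1/2 + sqrt(5)/2) + 2*(3 - sqrt(5))*conj(-1/2 + sqrt(5)/2) + 5*(-2)*conj(0) + 5*(0)*conj(0)]
      = (1/20)[(16) + (4) + (-2*sqrt(5) - 2) + (-4*sqrt(5) - 8) + (-2 + 2*sqrt(5)) + (-8 + 4*sqrt(5)) + (0) + (0)] = 0/20 = 0
  <chi_rho, chi_8> = (1/20)[1*(8)*conj(2) + 1*(-2)*conj(2) + 2*(sqrt(5) + 3)*conj(-sqrt(5)/2 - 1/2) + 2*(sqrt(5) + 3)*conj(-1/2 + sqrt(5)/2) + 2*(3 - sqrt(5))*conj(-1/2 + sqrt(5)/2) + 2*(3 - sqrt(5))*conj(-sqrt(5)/2 - 1/2) + 5*(-2)*conj(0) + 5*(0)*conj(0)]
      = (1/20)[(16) + (-4) + (-4*sqrt(5) - 8) + (2 + 2*sqrt(5)) + (-8 + 4*sqrt(5)) + (2 - 2*sqrt(5)) + (0) + (0)] = 0/20 = 0
Dimension check: dim(rho) = sum (mult * dim) = 1*1 + 2*1 + 0*1 + 1*1 + 2*2 + 0*2 + 0*2 + 0*2 = 8 = chi_rho(e) = 8.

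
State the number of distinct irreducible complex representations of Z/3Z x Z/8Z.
24

Explanation: The number of irreducible complex representations of a finite group equals its number of conjugacy classes. Z/3Z x Z/8Z is abelian of order 24, so every element is its own conjugacy class: 24 classes, so Z/3Z x Z/8Z (order 24) has exactly 24 irreducible complex representations.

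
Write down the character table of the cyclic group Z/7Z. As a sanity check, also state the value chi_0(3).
Character table of Z/7Z (irreps indexed chi_0,...,chi_6 with chi_k(m) = zeta_7^(k*m), zeta_7 = exp(2*pi*i/7)):
  irrep \ class  {0} (size 1)  {1} (size 1)    {2} (size 1)    {3} (size 1)    {4} (size 1)    {5} (size 1)    {6} (size 1)  
  chi_0          1             1               1               1               1               1               1             
  chi_1          1             exp(2*I*pi/7)   exp(4*I*pi/7)   exp(6*I*pi/7)   exp(-6*I*pi/7)  exp(-4*I*pi/7)  exp(-2*I*pi/7)
  chi_2          1             exp(4*I*pi/7)   exp(-6*I*pi/7)  exp(-2*I*pi/7)  exp(2*I*pi/7)   exp(6*I*pi/7)   exp(-4*I*pi/7)
  chi_3          1             exp(6*I*pi/7)   exp(-2*I*pi/7)  exp(4*I*pi/7)   exp(-4*I*pi/7)  exp(2*I*pi/7)   exp(-6*I*pi/7)
  chi_4          1             exp(-6*I*pi/7)  exp(2*I*pi/7)   exp(-4*I*pi/7)  exp(4*I*pi/7)   exp(-2*I*pi/7)  exp(6*I*pi/7) 
  chi_5          1             exp(-4*I*pi/7)  exp(6*I*pi/7)   exp(2*I*pi/7)   exp(-2*I*pi/7)  exp(-6*I*pi/7)  exp(4*I*pi/7) 
  chi_6          1             exp(-2*I*pi/7)  exp(-4*I*pi/7)  exp(-6*I*pi/7)  exp(6*I*pi/7)   exp(4*I*pi/7)   exp(2*I*pi/7) 

Spot check: chi_0(3) = zeta_7^(0*3) = zeta_7^0 = 1.

Justification: Z/7Z is abelian, so all 7 irreducible complex representations are 1-dimensional. They are given by chi_k(m) = zeta_7^(k*m) for k = 0,...,6. Row orthogonality: sum_m chi_k(m) conj(chi_l(m)) = 7 * [k = l].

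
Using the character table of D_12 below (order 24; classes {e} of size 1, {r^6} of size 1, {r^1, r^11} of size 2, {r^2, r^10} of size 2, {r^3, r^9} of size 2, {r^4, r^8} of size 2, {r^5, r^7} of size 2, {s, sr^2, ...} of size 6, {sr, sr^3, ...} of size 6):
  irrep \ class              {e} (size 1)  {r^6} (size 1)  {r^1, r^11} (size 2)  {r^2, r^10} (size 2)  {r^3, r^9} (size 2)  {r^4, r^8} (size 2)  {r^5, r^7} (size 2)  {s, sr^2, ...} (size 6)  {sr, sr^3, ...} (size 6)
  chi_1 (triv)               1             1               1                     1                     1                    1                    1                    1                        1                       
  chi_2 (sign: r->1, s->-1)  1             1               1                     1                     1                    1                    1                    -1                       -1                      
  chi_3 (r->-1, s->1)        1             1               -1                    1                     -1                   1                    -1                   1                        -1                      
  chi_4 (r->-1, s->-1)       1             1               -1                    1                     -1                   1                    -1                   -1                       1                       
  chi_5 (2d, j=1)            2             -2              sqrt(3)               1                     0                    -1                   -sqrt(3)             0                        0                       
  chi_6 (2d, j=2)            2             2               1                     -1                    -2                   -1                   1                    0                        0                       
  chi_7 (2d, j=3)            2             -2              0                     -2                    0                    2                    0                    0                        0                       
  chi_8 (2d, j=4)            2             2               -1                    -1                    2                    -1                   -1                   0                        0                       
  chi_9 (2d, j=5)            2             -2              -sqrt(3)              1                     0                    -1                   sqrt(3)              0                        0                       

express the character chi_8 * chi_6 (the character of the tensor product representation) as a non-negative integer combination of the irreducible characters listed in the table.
chi_8 tensor chi_6 = chi_3 + chi_4 + chi_6 (all other irreducibles have multiplicity 0).

Why: The character of a tensor product is the pointwise product (chi_8 * chi_6)(C) = chi_8(C) * chi_6(C):
  {e}: (2)*(2), {r^6}: (2)*(2), {r^1, r^11}: (-1)*(1), {r^2, r^10}: (-1)*(-1), {r^3, r^9}: (2)*(-2), {r^4, r^8}: (-1)*(-1), {r^5, r^7}: (-1)*(1), {s, sr^2, ...}: (0)*(0), {sr, sr^3, ...}: (0)*(0)
so (chi_8 * chi_6) takes values
  {e} -> 4, {r^6} -> 4, {r^1, r^11} -> -1, {r^2, r^10} -> 1, {r^3, r^9} -> -4, {r^4, r^8} -> 1, {r^5, r^7} -> -1, {s, sr^2, ...} -> 0, {sr, sr^3, ...} -> 0.
Now take the inner product of this character with each irreducible chi from the table, <chi_8*chi_6, chi> = (1/24) sum_C |C| (chi_8*chi_6)(C) conj(chi(C)):
  <chi_8*chi_6, chi_1> = (1/24)[1*(4)*conj(1) + 1*(4)*conj(1) + 2*(-1)*conj(1) + 2*(1)*conj(1) + 2*(-4)*conj(1) + 2*(1)*conj(1) + 2*(-1)*conj(1) + 6*(0)*conj(1) + 6*(0)*conj(1)]
      = (1/24)[(4) + (4) + (-2) + (2) + (-8) + (2) + (-2) + (0) + (0)] = 0/24 = 0
  <chi_8*chi_6, chi_2> = (1/24)[1*(4)*conj(1) + 1*(4)*conj(1) + 2*(-1)*conj(1) + 2*(1)*conj(1) + 2*(-4)*conj(1) + 2*(1)*conj(1) + 2*(-1)*conj(1) + 6*(0)*conj(-1) + 6*(0)*conj(-1)]
      = (1/24)[(4) + (4) + (-2) + (2) + (-8) + (2) + (-2) + (0) + (0)] = 0/24 = 0
  <chi_8*chi_6, chi_3> = (1/24)[1*(4)*conj(1) + 1*(4)*conj(1) + 2*(-1)*conj(-1) + 2*(1)*conj(1) + 2*(-4)*conj(-1) + 2*(1)*conj(1) + 2*(-1)*conj(-1) + 6*(0)*conj(1) + 6*(0)*conj(-1)]
      = (1/24)[(4) + (4) + (2) + (2) + (8) + (2) + (2) + (0) + (0)] = 24/24 = 1
  <chi_8*chi_6, chi_4> = (1/24)[1*(4)*conj(1) + 1*(4)*conj(1) + 2*(-1)*conj(-1) + 2*(1)*conj(1) + 2*(-4)*conj(-1) + 2*(1)*conj(1) + 2*(-1)*conj(-1) + 6*(0)*conj(-1) + 6*(0)*conj(1)]
      = (1/24)[(4) + (4) + (2) + (2) + (8) + (2) + (2) + (0) + (0)] = 24/24 = 1
  <chi_8*chi_6, chi_5> = (1/24)[1*(4)*conj(2) + 1*(4)*conj(-2) + 2*(-1)*conj(sqrt(3)) + 2*(1)*conj(1) + 2*(-4)*conj(0) + 2*(1)*conj(-1) + 2*(-1)*conj(-sqrt(3)) + 6*(0)*conj(0) + 6*(0)*conj(0)]
      = (1/24)[(8) + (-8) + (-2*sqrt(3)) + (2) + (0) + (-2) + (2*sqrt(3)) + (0) + (0)] = 0/24 = 0
  <chi_8*chi_6, chi_6> = (1/24)[1*(4)*conj(2) + 1*(4)*conj(2) + 2*(-1)*conj(1) + 2*(1)*conj(-1) + 2*(-4)*conj(-2) + 2*(1)*conj(-1) + 2*(-1)*conj(1) + 6*(0)*conj(0) + 6*(0)*conj(0)]
      = (1/24)[(8) + (8) + (-2) + (-2) + (16) + (-2) + (-2) + (0) + (0)] = 24/24 = 1
  <chi_8*chi_6, chi_7> = (1/24)[1*(4)*conj(2) + 1*(4)*conj(-2) + 2*(-1)*conj(0) + 2*(1)*conj(-2) + 2*(-4)*conj(0) + 2*(1)*conj(2) + 2*(-1)*conj(0) + 6*(0)*conj(0) + 6*(0)*conj(0)]
      = (1/24)[(8) + (-8) + (0) + (-4) + (0) + (4) + (0) + (0) + (0)] = 0/24 = 0
  <chi_8*chi_6, chi_8> = (1/24)[1*(4)*conj(2) + 1*(4)*conj(2) + 2*(-1)*conj(-1) + 2*(1)*conj(-1) + 2*(-4)*conj(2) + 2*(1)*conj(-1) + 2*(-1)*conj(-1) + 6*(0)*conj(0) + 6*(0)*conj(0)]
      = (1/24)[(8) + (8) + (2) + (-2) + (-16) + (-2) + (2) + (0) + (0)] = 0/24 = 0
  <chi_8*chi_6, chi_9> = (1/24)[1*(4)*conj(2) + 1*(4)*conj(-2) + 2*(-1)*conj(-sqrt(3)) + 2*(1)*conj(1) + 2*(-4)*conj(0) + 2*(1)*conj(-1) + 2*(-1)*conj(sqrt(3)) + 6*(0)*conj(0) + 6*(0)*conj(0)]
      = (1/24)[(8) + (-8) + (2*sqrt(3)) + (2) + (0) + (-2) + (-2*sqrt(3)) + (0) + (0)] = 0/24 = 0
Hence the multiplicities are chi_3: 1, chi_4: 1, chi_6: 1. Dimension check: dim(chi_8)*dim(chi_6) = 2*2 = 4 and sum (mult * dim) = 1*1 + 1*1 + 1*2 = 4.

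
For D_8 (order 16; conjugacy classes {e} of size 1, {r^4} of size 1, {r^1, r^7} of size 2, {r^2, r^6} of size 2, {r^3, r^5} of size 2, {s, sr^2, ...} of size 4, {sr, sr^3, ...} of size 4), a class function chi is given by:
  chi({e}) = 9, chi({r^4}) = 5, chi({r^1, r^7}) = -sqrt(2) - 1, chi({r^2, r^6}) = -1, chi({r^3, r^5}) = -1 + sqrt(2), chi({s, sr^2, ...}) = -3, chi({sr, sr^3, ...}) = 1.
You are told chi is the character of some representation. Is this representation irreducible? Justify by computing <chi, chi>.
Not irreducible (reducible): <chi, chi> = 10 > 1.

Explanation: <chi, chi> = (1/|G|) sum_C |C| * |chi(C)|^2 = (1/16)[1*|9|^2 + 1*|5|^2 + 2*|-sqrt(2) - 1|^2 + 2*|-1|^2 + 2*|-1 + sqrt(2)|^2 + 4*|-3|^2 + 4*|1|^2]
  = (1/16)[(81) + (25) + (4*sqrt(2) + 6) + (2) + (6 - 4*sqrt(2)) + (36) + (4)] = 160/16 = 10.
A character is irreducible iff <chi, chi> = 1, so this representation is reducible.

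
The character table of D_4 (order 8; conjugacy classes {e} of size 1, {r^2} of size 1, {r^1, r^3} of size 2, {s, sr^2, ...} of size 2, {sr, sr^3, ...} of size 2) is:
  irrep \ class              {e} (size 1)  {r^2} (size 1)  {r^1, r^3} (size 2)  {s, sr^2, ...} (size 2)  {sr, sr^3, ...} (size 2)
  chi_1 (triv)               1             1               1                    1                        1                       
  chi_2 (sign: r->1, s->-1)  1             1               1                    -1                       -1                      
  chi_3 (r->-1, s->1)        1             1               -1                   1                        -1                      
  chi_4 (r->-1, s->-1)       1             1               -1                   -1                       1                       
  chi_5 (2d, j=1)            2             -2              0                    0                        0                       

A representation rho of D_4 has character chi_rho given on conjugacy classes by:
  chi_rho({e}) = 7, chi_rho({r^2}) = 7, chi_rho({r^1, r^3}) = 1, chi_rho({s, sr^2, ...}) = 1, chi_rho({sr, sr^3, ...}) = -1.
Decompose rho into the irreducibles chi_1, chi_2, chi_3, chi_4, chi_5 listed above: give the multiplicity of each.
Multiplicities: chi_1: 2, chi_2: 2, chi_3: 2, chi_4: 1, chi_5: 0.

Why: Use <chi_rho, chi> = (1/|G|) sum_C |C| * chi_rho(C) * conj(chi(C)) with |G| = 8 for each irreducible chi in the table:
  <chi_rho, chi_1> = (1/8)[1*(7)*conj(1) + 1*(7)*conj(1) + 2*(1)*conj(1) + 2*(1)*conj(1) + 2*(-1)*conj(1)]
      = (1/8)[(7) + (7) + (2) + (2) + (-2)] = 16/8 = 2
  <chi_rho, chi_2> = (1/8)[1*(7)*conj(1) + 1*(7)*conj(1) + 2*(1)*conj(1) + 2*(1)*conj(-1) + 2*(-1)*conj(-1)]
      = (1/8)[(7) + (7) + (2) + (-2) + (2)] = 16/8 = 2
  <chi_rho, chi_3> = (1/8)[1*(7)*conj(1) + 1*(7)*conj(1) + 2*(1)*conj(-1) + 2*(1)*conj(1) + 2*(-1)*conj(-1)]
      = (1/8)[(7) + (7) + (-2) + (2) + (2)] = 16/8 = 2
  <chi_rho, chi_4> = (1/8)[1*(7)*conj(1) + 1*(7)*conj(1) + 2*(1)*conj(-1) + 2*(1)*conj(-1) + 2*(-1)*conj(1)]
      = (1/8)[(7) + (7) + (-2) + (-2) + (-2)] = 8/8 = 1
  <chi_rho, chi_5> = (1/8)[1*(7)*conj(2) + 1*(7)*conj(-2) + 2*(1)*conj(0) + 2*(1)*conj(0) + 2*(-1)*conj(0)]
      = (1/8)[(14) + (-14) + (0) + (0) + (0)] = 0/8 = 0
Dimension check: dim(rho) = sum (mult * dim) = 2*1 + 2*1 + 2*1 + 1*1 + 0*2 = 7 = chi_rho(e) = 7.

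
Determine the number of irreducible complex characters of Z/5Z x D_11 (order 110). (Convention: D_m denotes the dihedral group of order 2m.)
35

Proof sketch: The number of irreducible complex representations of a finite group equals its number of conjugacy classes. For a direct product, #classes(G x H) = #classes(G) * #classes(H). Z/5Z has 5 classes (abelian), D_11 has 7 classes, so 5 * 7 = 35, so Z/5Z x D_11 (order 110) has exactly 35 irreducible complex representations.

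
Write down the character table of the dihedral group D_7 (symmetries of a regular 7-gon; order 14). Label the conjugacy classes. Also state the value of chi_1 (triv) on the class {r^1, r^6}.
Conjugacy classes: {e} of size 1, {r^1, r^6} of size 2, {r^2, r^5} of size 2, {r^3, r^4} of size 2, {s, sr, ..., sr^6} of size 7.
Character table:
  irrep \ class              {e} (size 1)  {r^1, r^6} (size 2)  {r^2, r^5} (size 2)  {r^3, r^4} (size 2)  {s, sr, ..., sr^6} (size 7)
  chi_1 (triv)               1             1                    1                    1                    1                          
  chi_2 (sign: r->1, s->-1)  1             1                    1                    1                    -1                         
  chi_3 (2d, j=1)            2             2*cos(2*pi/7)        -2*cos(3*pi/7)       -2*cos(pi/7)         0                          
  chi_4 (2d, j=2)            2             -2*cos(3*pi/7)       -2*cos(pi/7)         2*cos(2*pi/7)        0                          
  chi_5 (2d, j=3)            2             -2*cos(pi/7)         2*cos(2*pi/7)        -2*cos(3*pi/7)       0                          

Spot check: chi_1 (triv) on {r^1, r^6} = 1.

D_7 has order 2*7 = 14 with 5 conjugacy classes, hence 5 irreducibles. Sum of squared dims 1 + 1 + 4 + 4 + 4 = 14 = |G|. Linear characters come from the abelianisation; the 2-dimensional irreps have character r^k -> 2*cos(2*pi*j*k/7), reflections -> 0.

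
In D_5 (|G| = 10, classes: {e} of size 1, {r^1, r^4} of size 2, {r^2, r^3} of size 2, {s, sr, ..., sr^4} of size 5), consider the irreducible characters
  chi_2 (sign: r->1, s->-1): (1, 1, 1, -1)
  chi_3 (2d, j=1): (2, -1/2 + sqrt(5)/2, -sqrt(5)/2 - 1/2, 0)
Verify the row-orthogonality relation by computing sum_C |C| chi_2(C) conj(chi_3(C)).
Sum = 0; so <chi_2, chi_3> = 0 (distinct irreducibles are orthogonal).

Derivation: Compute term by term over conjugacy classes (|C| * chi_2(C) * conj(chi_3(C))):
  1*(1)*conj(2) + 2*(1)*conj(-1/2 + sqrt(5)/2) + 2*(1)*conj(-sqrt(5)/2 - 1/2) + 5*(-1)*conj(0)
  = (2) + (-1 + sqrt(5)) + (-sqrt(5) - 1) + (0)
  = 0.
Dividing by |G| = 10 gives 0/10 = 0, matching the row-orthogonality relation <chi_2, chi_3> = [chi_2 = chi_3].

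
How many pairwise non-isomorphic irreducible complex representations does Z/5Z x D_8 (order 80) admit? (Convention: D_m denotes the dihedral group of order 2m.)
35

Details: The number of irreducible complex representations of a finite group equals its number of conjugacy classes. For a direct product, #classes(G x H) = #classes(G) * #classes(H). Z/5Z has 5 classes (abelian), D_8 has 7 classes, so 5 * 7 = 35, so Z/5Z x D_8 (order 80) has exactly 35 irreducible complex representations.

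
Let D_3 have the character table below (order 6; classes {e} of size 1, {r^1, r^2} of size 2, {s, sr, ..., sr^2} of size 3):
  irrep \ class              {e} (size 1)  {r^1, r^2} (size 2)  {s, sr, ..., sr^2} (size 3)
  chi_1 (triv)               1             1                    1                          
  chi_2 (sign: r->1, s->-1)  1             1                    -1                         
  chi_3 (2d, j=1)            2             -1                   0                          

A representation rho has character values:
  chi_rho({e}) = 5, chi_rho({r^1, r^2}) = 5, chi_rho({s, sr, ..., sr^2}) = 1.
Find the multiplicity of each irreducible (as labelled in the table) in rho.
Multiplicities: chi_1: 3, chi_2: 2, chi_3: 0.

Working: Use <chi_rho, chi> = (1/|G|) sum_C |C| * chi_rho(C) * conj(chi(C)) with |G| = 6 for each irreducible chi in the table:
  <chi_rho, chi_1> = (1/6)[1*(5)*conj(1) + 2*(5)*conj(1) + 3*(1)*conj(1)]
      = (1/6)[(5) + (10) + (3)] = 18/6 = 3
  <chi_rho, chi_2> = (1/6)[1*(5)*conj(1) + 2*(5)*conj(1) + 3*(1)*conj(-1)]
      = (1/6)[(5) + (10) + (-3)] = 12/6 = 2
  <chi_rho, chi_3> = (1/6)[1*(5)*conj(2) + 2*(5)*conj(-1) + 3*(1)*conj(0)]
      = (1/6)[(10) + (-10) + (0)] = 0/6 = 0
Dimension check: dim(rho) = sum (mult * dim) = 3*1 + 2*1 + 0*2 = 5 = chi_rho(e) = 5.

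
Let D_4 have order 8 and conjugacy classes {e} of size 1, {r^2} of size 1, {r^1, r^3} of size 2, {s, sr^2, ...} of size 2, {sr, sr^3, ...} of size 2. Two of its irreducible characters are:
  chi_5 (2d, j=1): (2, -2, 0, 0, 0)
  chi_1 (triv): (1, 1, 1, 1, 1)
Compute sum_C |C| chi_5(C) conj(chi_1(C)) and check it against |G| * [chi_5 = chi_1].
Sum = 0; so <chi_5, chi_1> = 0 (distinct irreducibles are orthogonal).

Explanation: Compute term by term over conjugacy classes (|C| * chi_5(C) * conj(chi_1(C))):
  1*(2)*conj(1) + 1*(-2)*conj(1) + 2*(0)*conj(1) + 2*(0)*conj(1) + 2*(0)*conj(1)
  = (2) + (-2) + (0) + (0) + (0)
  = 0.
Dividing by |G| = 8 gives 0/8 = 0, matching the row-orthogonality relation <chi_5, chi_1> = [chi_5 = chi_1].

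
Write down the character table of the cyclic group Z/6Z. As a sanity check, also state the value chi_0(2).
Character table of Z/6Z (irreps indexed chi_0,...,chi_5 with chi_k(m) = zeta_6^(k*m), zeta_6 = exp(2*pi*i/6)):
  irrep \ class  {0} (size 1)  {1} (size 1)    {2} (size 1)    {3} (size 1)  {4} (size 1)    {5} (size 1)  
  chi_0          1             1               1               1             1               1             
  chi_1          1             exp(I*pi/3)     exp(2*I*pi/3)   -1            exp(-2*I*pi/3)  exp(-I*pi/3)  
  chi_2          1             exp(2*I*pi/3)   exp(-2*I*pi/3)  1             exp(2*I*pi/3)   exp(-2*I*pi/3)
  chi_3          1             -1              1               -1            1               -1            
  chi_4          1             exp(-2*I*pi/3)  exp(2*I*pi/3)   1             exp(-2*I*pi/3)  exp(2*I*pi/3) 
  chi_5          1             exp(-I*pi/3)    exp(-2*I*pi/3)  -1            exp(2*I*pi/3)   exp(I*pi/3)   

Spot check: chi_0(2) = zeta_6^(0*2) = zeta_6^0 = 1.

Details: Z/6Z is abelian, so all 6 irreducible complex representations are 1-dimensional. They are given by chi_k(m) = zeta_6^(k*m) for k = 0,...,5. Row orthogonality: sum_m chi_k(m) conj(chi_l(m)) = 6 * [k = l].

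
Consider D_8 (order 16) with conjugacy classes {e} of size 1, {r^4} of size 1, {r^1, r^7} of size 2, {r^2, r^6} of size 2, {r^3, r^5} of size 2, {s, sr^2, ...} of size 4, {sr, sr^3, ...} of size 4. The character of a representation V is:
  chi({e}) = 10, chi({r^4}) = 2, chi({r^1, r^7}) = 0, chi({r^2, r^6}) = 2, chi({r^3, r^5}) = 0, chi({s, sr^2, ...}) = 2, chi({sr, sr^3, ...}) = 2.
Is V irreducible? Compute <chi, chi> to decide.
Not irreducible (reducible): <chi, chi> = 9 > 1.

Explanation: <chi, chi> = (1/|G|) sum_C |C| * |chi(C)|^2 = (1/16)[1*|10|^2 + 1*|2|^2 + 2*|0|^2 + 2*|2|^2 + 2*|0|^2 + 4*|2|^2 + 4*|2|^2]
  = (1/16)[(100) + (4) + (0) + (8) + (0) + (16) + (16)] = 144/16 = 9.
A character is irreducible iff <chi, chi> = 1, so this representation is reducible.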